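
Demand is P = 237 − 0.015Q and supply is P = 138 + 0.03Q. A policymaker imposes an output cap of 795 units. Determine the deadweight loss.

Competitive equilibrium: 237 − 0.015Q = 138 + 0.03Q → Q* = 2200, P* = 204.
At Q = 795: demand price = 237 − 0.015·795 = 225.075; supply price = 138 + 0.03·795 = 161.85.
ΔQ = 2200 − 795 = 1405; wedge = 225.075 − 161.85 = 63.225.
Deadweight loss = ½ × 1405 × 63.225 = 44415.56.

44415.56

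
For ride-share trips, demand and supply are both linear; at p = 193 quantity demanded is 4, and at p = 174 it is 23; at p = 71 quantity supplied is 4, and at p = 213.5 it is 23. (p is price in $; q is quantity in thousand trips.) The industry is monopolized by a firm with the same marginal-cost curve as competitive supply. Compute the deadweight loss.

$15.86 thousand

Demand slope = (174 − 193)/(23 − 4) = −1, so p = 197 − q.
Supply slope = (213.5 − 71)/(23 − 4) = 7.5, so p = 41 + 7.5q.
Competitive equilibrium: 197 − q = 41 + 7.5q → q* = 18.3529, p* = 178.6471.
Marginal revenue: MR = 197 − 2q. Set MR = MC: 197 − 2q = 41 + 7.5q → q_m = 16.4211.
Price p_m = 197 − 1·16.4211 = 180.5789; MC(q_m) = 41 + 7.5·16.4211 = 164.1583.
Competitive q* = 18.3529, so Δq = 1.9318; wedge = 180.5789 − 164.1583 = 16.4206.
DWL = ½ × 1.9318 × 16.4206 = $15.86 thousand.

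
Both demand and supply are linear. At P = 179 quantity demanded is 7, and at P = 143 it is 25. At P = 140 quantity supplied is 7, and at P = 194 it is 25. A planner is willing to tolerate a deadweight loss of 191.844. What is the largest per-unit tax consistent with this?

43.8

Demand slope = (143 − 179)/(25 − 7) = −2, so P = 193 − 2Q.
Supply slope = (194 − 140)/(25 − 7) = 3, so P = 119 + 3Q.
Competitive equilibrium: 193 − 2Q = 119 + 3Q → Q* = 14.8, P* = 163.4.
A tax t gives ΔQ = t/5 and wedge t, so DWL = t²/10.
t²/10 = 191.844 → t² = 1918.44 → t = 43.8.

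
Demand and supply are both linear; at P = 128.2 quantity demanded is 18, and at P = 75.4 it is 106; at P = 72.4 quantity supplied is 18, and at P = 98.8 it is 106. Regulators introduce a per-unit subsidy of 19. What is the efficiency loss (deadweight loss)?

Demand slope = (75.4 − 128.2)/(106 − 18) = −0.6, so P = 139 − 0.6Q.
Supply slope = (98.8 − 72.4)/(106 − 18) = 0.3, so P = 67 + 0.3Q.
Competitive equilibrium: 139 − 0.6Q = 67 + 0.3Q → Q* = 80, P* = 91.
The subsidy lowers effective supply by 19: P = 48 + 0.3Q.
New quantity: 139 − 0.6Q = 48 + 0.3Q → Q' = 101.1111.
Overproduction ΔQ = 101.1111 − 80 = 21.1111; wedge = subsidy = 19.
Deadweight loss = ½ × 21.1111 × 19 = 200.56.

200.56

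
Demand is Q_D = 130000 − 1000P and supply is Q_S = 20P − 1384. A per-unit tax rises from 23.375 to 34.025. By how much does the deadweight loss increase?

5993.24

In inverse form: demand P = 130 − 0.001Q, supply P = 69.2 + 0.05Q.
Competitive equilibrium: 130 − 0.001Q = 69.2 + 0.05Q → Q* = 1192.1569, P* = 128.8078.
For a per-unit tax t: ΔQ = t/0.051, so DWL = ½·t·(t/0.051) = t²/0.102.
At t = 23.375: DWL = 5356.771. At t = 34.025: DWL = 11350.006.
Increase = 11350.006 − 5356.771 = 5993.24.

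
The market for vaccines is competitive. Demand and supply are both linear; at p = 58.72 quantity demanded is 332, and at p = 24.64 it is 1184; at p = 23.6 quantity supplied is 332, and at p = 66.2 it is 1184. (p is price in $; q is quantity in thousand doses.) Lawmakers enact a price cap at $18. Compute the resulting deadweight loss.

$11350.22 thousand

Demand slope = (24.64 − 58.72)/(1184 − 332) = −0.04, so p = 72 − 0.04q.
Supply slope = (66.2 − 23.6)/(1184 − 332) = 0.05, so p = 7 + 0.05q.
Competitive equilibrium: 72 − 0.04q = 7 + 0.05q → q* = 722.2222, p* = 43.1111.
At the ceiling p = 18, quantity supplied = (18 − 7)/0.05 = 220.
Willingness to pay at q' = 220: 72 − 0.04·220 = 63.2.
Δq = 722.2222 − 220 = 502.2222; wedge = 63.2 − 18 = 45.2.
DWL = ½ × 502.2222 × 45.2 = $11350.22 thousand.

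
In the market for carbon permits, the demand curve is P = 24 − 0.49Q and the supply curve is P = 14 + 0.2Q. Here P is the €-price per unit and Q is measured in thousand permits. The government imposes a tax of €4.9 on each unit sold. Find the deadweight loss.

€17.40 thousand

Competitive equilibrium: 24 − 0.49Q = 14 + 0.2Q → Q* = 14.4928, P* = 16.8986.
With the tax, the buyer price exceeds the seller price by 4.9: (24 − 0.49Q) − (14 + 0.2Q) = 4.9 → Q' = 7.3913.
ΔQ = 14.4928 − 7.3913 = 7.1015; the wedge equals the tax, 4.9.
Welfare loss = ½ × 7.1015 × 4.9 = €17.40 thousand.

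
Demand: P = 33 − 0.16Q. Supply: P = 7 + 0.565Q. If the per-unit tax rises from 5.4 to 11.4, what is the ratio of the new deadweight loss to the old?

Competitive equilibrium: 33 − 0.16Q = 7 + 0.565Q → Q* = 35.8621, P* = 27.2621.
For a per-unit tax t: ΔQ = t/0.725, so DWL = ½·t·(t/0.725) = t²/1.45.
At t = 5.4: DWL = 20.110. At t = 11.4: DWL = 89.628.
Ratio = (11.4/5.4)² = 4.457.

4.457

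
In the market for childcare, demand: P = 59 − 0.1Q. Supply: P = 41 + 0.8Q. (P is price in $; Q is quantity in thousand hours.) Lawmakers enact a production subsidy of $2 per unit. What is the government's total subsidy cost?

$44.44 thousand

Competitive equilibrium: 59 − 0.1Q = 41 + 0.8Q → Q* = 20, P* = 57.
The subsidy lowers effective supply by 2: P = 39 + 0.8Q.
New quantity: 59 − 0.1Q = 39 + 0.8Q → Q' = 22.2222.
Total subsidy cost = 2 × 22.2222 = $44.44 thousand.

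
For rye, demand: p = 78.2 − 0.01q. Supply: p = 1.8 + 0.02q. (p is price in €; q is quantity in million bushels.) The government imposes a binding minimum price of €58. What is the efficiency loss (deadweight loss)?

€4160.67 million

Competitive equilibrium: 78.2 − 0.01q = 1.8 + 0.02q → q* = 2546.6667, p* = 52.7333.
At the floor p = 58, quantity demanded = (78.2 − 58)/0.01 = 2020.
Sellers' marginal cost at q' = 2020: 1.8 + 0.02·2020 = 42.2.
Δq = 2546.6667 − 2020 = 526.6667; wedge = 58 − 42.2 = 15.8.
Welfare loss = ½ × 526.6667 × 15.8 = €4160.67 million.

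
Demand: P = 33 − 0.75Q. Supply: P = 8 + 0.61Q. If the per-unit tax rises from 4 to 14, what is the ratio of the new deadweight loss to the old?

Competitive equilibrium: 33 − 0.75Q = 8 + 0.61Q → Q* = 18.3824, P* = 19.2132.
For a per-unit tax t: ΔQ = t/1.36, so DWL = ½·t·(t/1.36) = t²/2.72.
At t = 4: DWL = 5.882. At t = 14: DWL = 72.059.
Ratio = (14/4)² = 12.25.

12.25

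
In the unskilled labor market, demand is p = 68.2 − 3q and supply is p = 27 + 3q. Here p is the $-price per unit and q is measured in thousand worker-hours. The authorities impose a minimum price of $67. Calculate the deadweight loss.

Competitive equilibrium: 68.2 − 3q = 27 + 3q → q* = 6.8667, p* = 47.6.
At the floor p = 67, quantity demanded = (68.2 − 67)/3 = 0.4.
Sellers' marginal cost at q' = 0.4: 27 + 3·0.4 = 28.2.
Δq = 6.8667 − 0.4 = 6.4667; wedge = 67 − 28.2 = 38.8.
Welfare loss = ½ × 6.4667 × 38.8 = $125.45 thousand.

$125.45 thousand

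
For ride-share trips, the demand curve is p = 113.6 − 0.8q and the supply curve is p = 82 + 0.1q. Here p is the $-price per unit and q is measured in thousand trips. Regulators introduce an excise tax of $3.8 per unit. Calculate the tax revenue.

Competitive equilibrium: 113.6 − 0.8q = 82 + 0.1q → q* = 35.1111, p* = 85.5111.
With the tax, the buyer price exceeds the seller price by 3.8: (113.6 − 0.8q) − (82 + 0.1q) = 3.8 → q' = 30.8889.
Tax revenue = 3.8 × 30.8889 = $117.38 thousand.

$117.38 thousand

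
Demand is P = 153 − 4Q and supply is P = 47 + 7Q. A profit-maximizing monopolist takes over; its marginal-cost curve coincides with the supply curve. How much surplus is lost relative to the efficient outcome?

Competitive equilibrium: 153 − 4Q = 47 + 7Q → Q* = 9.6364, P* = 114.4545.
Marginal revenue: MR = 153 − 8Q. Set MR = MC: 153 − 8Q = 47 + 7Q → Q_m = 7.0667.
Price P_m = 153 − 4·7.0667 = 124.7332; MC(Q_m) = 47 + 7·7.0667 = 96.4669.
Competitive Q* = 9.6364, so ΔQ = 2.5697; wedge = 124.7332 − 96.4669 = 28.2663.
DWL = ½ × 2.5697 × 28.2663 = 36.32.

36.32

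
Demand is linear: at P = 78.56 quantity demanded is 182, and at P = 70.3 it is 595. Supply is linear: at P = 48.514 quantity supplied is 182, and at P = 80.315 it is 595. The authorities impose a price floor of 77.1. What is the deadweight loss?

Demand slope = (70.3 − 78.56)/(595 − 182) = −0.02, so P = 82.2 − 0.02Q.
Supply slope = (80.315 − 48.514)/(595 − 182) = 0.077, so P = 34.5 + 0.077Q.
Competitive equilibrium: 82.2 − 0.02Q = 34.5 + 0.077Q → Q* = 491.7526, P* = 72.3649.
At the floor P = 77.1, quantity demanded = (82.2 − 77.1)/0.02 = 255.
Sellers' marginal cost at Q' = 255: 34.5 + 0.077·255 = 54.135.
ΔQ = 491.7526 − 255 = 236.7526; wedge = 77.1 − 54.135 = 22.965.
Welfare loss = ½ × 236.7526 × 22.965 = 2718.51.

2718.51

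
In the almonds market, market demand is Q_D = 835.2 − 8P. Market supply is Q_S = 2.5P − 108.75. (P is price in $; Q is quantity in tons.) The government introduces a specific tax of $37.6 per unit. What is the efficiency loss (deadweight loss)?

In inverse form: demand P = 104.4 − 0.125Q, supply P = 43.5 + 0.4Q.
Competitive equilibrium: 104.4 − 0.125Q = 43.5 + 0.4Q → Q* = 116, P* = 89.9.
With the tax, the buyer price exceeds the seller price by 37.6: (104.4 − 0.125Q) − (43.5 + 0.4Q) = 37.6 → Q' = 44.381.
ΔQ = 116 − 44.381 = 71.619; the wedge equals the tax, 37.6.
Deadweight loss = ½ × 71.619 × 37.6 = $1346.44.

$1346.44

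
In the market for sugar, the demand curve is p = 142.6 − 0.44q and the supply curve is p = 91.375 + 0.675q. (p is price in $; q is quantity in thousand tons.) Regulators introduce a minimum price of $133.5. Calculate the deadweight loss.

$355.72 thousand

Competitive equilibrium: 142.6 − 0.44q = 91.375 + 0.675q → q* = 45.9417, p* = 122.3857.
At the floor p = 133.5, quantity demanded = (142.6 − 133.5)/0.44 = 20.6818.
Sellers' marginal cost at q' = 20.6818: 91.375 + 0.675·20.6818 = 105.3352.
Δq = 45.9417 − 20.6818 = 25.2599; wedge = 133.5 − 105.3352 = 28.1648.
The triangle = ½ × 25.2599 × 28.1648 = $355.72 thousand.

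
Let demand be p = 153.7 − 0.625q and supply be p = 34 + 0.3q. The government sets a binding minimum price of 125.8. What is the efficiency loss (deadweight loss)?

3323.14

Competitive equilibrium: 153.7 − 0.625q = 34 + 0.3q → q* = 129.4054, p* = 72.8216.
At the floor p = 125.8, quantity demanded = (153.7 − 125.8)/0.625 = 44.64.
Sellers' marginal cost at q' = 44.64: 34 + 0.3·44.64 = 47.392.
Δq = 129.4054 − 44.64 = 84.7654; wedge = 125.8 − 47.392 = 78.408.
DWL = ½ × 84.7654 × 78.408 = 3323.14.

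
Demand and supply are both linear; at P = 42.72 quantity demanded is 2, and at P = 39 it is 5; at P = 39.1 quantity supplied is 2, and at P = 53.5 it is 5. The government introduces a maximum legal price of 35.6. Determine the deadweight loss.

5.33

Demand slope = (39 − 42.72)/(5 − 2) = −1.24, so P = 45.2 − 1.24Q.
Supply slope = (53.5 − 39.1)/(5 − 2) = 4.8, so P = 29.5 + 4.8Q.
Competitive equilibrium: 45.2 − 1.24Q = 29.5 + 4.8Q → Q* = 2.5993, P* = 41.9768.
At the ceiling P = 35.6, quantity supplied = (35.6 − 29.5)/4.8 = 1.2708.
Willingness to pay at Q' = 1.2708: 45.2 − 1.24·1.2708 = 43.6242.
ΔQ = 2.5993 − 1.2708 = 1.3285; wedge = 43.6242 − 35.6 = 8.0242.
DWL = ½ × 1.3285 × 8.0242 = 5.33.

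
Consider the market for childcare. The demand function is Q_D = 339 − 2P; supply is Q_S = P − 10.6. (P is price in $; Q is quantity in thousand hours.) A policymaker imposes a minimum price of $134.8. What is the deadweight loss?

$1001.01 thousand

In inverse form: demand P = 169.5 − 0.5Q, supply P = 10.6 + Q.
Competitive equilibrium: 169.5 − 0.5Q = 10.6 + Q → Q* = 105.9333, P* = 116.5333.
At the floor P = 134.8, quantity demanded = (169.5 − 134.8)/0.5 = 69.4.
Sellers' marginal cost at Q' = 69.4: 10.6 + 1·69.4 = 80.
ΔQ = 105.9333 − 69.4 = 36.5333; wedge = 134.8 − 80 = 54.8.
Welfare loss = ½ × 36.5333 × 54.8 = $1001.01 thousand.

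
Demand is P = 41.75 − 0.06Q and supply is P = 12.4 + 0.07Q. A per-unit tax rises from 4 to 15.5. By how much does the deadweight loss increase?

862.50

Competitive equilibrium: 41.75 − 0.06Q = 12.4 + 0.07Q → Q* = 225.7692, P* = 28.2038.
For a per-unit tax t: ΔQ = t/0.13, so DWL = ½·t·(t/0.13) = t²/0.26.
At t = 4: DWL = 61.538. At t = 15.5: DWL = 924.038.
Increase = 924.038 − 61.538 = 862.50.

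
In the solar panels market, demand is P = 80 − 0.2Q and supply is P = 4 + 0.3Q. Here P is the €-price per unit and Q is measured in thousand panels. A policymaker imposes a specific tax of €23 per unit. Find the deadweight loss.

€529 thousand

Competitive equilibrium: 80 − 0.2Q = 4 + 0.3Q → Q* = 152, P* = 49.6.
With the tax, the buyer price exceeds the seller price by 23: (80 − 0.2Q) − (4 + 0.3Q) = 23 → Q' = 106.
ΔQ = 152 − 106 = 46; the wedge equals the tax, 23.
Deadweight loss = ½ × 46 × 23 = €529 thousand.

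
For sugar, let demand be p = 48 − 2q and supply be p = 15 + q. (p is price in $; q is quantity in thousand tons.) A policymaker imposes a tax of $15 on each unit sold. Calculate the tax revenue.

$90 thousand

Competitive equilibrium: 48 − 2q = 15 + q → q* = 11, p* = 26.
With the tax, the buyer price exceeds the seller price by 15: (48 − 2q) − (15 + q) = 15 → q' = 6.
Tax revenue = 15 × 6 = $90 thousand.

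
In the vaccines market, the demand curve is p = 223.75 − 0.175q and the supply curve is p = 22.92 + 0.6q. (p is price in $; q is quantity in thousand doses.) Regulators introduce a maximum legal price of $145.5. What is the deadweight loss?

Competitive equilibrium: 223.75 − 0.175q = 22.92 + 0.6q → q* = 259.1355, p* = 178.4013.
At the ceiling p = 145.5, quantity supplied = (145.5 − 22.92)/0.6 = 204.3.
Willingness to pay at q' = 204.3: 223.75 − 0.175·204.3 = 187.9975.
Δq = 259.1355 − 204.3 = 54.8355; wedge = 187.9975 − 145.5 = 42.4975.
Deadweight loss = ½ × 54.8355 × 42.4975 = $1165.19 thousand.

$1165.19 thousand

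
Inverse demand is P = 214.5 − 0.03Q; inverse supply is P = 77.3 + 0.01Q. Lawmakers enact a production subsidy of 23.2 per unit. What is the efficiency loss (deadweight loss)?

6728

Competitive equilibrium: 214.5 − 0.03Q = 77.3 + 0.01Q → Q* = 3430, P* = 111.6.
The subsidy lowers effective supply by 23.2: P = 54.1 + 0.01Q.
New quantity: 214.5 − 0.03Q = 54.1 + 0.01Q → Q' = 4010.
Overproduction ΔQ = 4010 − 3430 = 580; wedge = subsidy = 23.2.
DWL = ½ × 580 × 23.2 = 6728.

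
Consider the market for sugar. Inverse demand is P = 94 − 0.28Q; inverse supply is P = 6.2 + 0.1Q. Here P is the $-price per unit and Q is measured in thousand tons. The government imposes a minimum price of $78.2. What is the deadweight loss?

$5793.78 thousand

Competitive equilibrium: 94 − 0.28Q = 6.2 + 0.1Q → Q* = 231.05263, P* = 29.30526.
At the floor P = 78.2, quantity demanded = (94 − 78.2)/0.28 = 56.42857.
Sellers' marginal cost at Q' = 56.42857: 6.2 + 0.1·56.42857 = 11.84286.
ΔQ = 231.05263 − 56.42857 = 174.62406; wedge = 78.2 − 11.84286 = 66.35714.
Welfare loss = ½ × 174.62406 × 66.35714 = $5793.78 thousand.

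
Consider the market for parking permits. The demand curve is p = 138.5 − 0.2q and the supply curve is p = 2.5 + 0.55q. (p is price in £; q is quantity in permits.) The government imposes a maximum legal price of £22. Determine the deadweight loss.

£7980.23

Competitive equilibrium: 138.5 − 0.2q = 2.5 + 0.55q → q* = 181.3333, p* = 102.2333.
At the ceiling p = 22, quantity supplied = (22 − 2.5)/0.55 = 35.4545.
Willingness to pay at q' = 35.4545: 138.5 − 0.2·35.4545 = 131.4091.
Δq = 181.3333 − 35.4545 = 145.8788; wedge = 131.4091 − 22 = 109.4091.
The triangle = ½ × 145.8788 × 109.4091 = £7980.23.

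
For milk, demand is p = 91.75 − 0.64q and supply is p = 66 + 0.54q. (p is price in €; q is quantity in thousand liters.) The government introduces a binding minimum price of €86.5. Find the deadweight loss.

Competitive equilibrium: 91.75 − 0.64q = 66 + 0.54q → q* = 21.822, p* = 77.7839.
At the floor p = 86.5, quantity demanded = (91.75 − 86.5)/0.64 = 8.2031.
Sellers' marginal cost at q' = 8.2031: 66 + 0.54·8.2031 = 70.4297.
Δq = 21.822 − 8.2031 = 13.6189; wedge = 86.5 − 70.4297 = 16.0703.
The triangle = ½ × 13.6189 × 16.0703 = €109.43 thousand.

€109.43 thousand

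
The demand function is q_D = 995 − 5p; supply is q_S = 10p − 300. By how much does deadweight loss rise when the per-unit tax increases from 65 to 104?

10985

In inverse form: demand p = 199 − 0.2q, supply p = 30 + 0.1q.
Competitive equilibrium: 199 − 0.2q = 30 + 0.1q → q* = 563.3333, p* = 86.3333.
For a per-unit tax t: Δq = t/0.3, so DWL = ½·t·(t/0.3) = t²/0.6.
At t = 65: DWL = 7041.667. At t = 104: DWL = 18026.667.
Increase = 18026.667 − 7041.667 = 10985.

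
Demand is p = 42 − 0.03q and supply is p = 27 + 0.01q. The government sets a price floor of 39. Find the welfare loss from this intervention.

Competitive equilibrium: 42 − 0.03q = 27 + 0.01q → q* = 375, p* = 30.75.
At the floor p = 39, quantity demanded = (42 − 39)/0.03 = 100.
Sellers' marginal cost at q' = 100: 27 + 0.01·100 = 28.
Δq = 375 − 100 = 275; wedge = 39 − 28 = 11.
Welfare loss = ½ × 275 × 11 = 1512.50.

1512.50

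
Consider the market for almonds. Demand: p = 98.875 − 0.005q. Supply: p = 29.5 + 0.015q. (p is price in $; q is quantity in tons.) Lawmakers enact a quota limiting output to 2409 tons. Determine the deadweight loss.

$11230.70

Competitive equilibrium: 98.875 − 0.005q = 29.5 + 0.015q → q* = 3468.75, p* = 81.5313.
At q = 2409: demand price = 98.875 − 0.005·2409 = 86.83; supply price = 29.5 + 0.015·2409 = 65.635.
Δq = 3468.75 − 2409 = 1059.75; wedge = 86.83 − 65.635 = 21.195.
Deadweight loss = ½ × 1059.75 × 21.195 = $11230.70.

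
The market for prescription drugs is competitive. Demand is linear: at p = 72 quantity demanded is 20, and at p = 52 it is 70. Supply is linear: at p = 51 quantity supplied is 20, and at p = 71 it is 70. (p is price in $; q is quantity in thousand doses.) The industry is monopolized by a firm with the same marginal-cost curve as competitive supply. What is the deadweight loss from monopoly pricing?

$95.07 thousand

Demand slope = (52 − 72)/(70 − 20) = −0.4, so p = 80 − 0.4q.
Supply slope = (71 − 51)/(70 − 20) = 0.4, so p = 43 + 0.4q.
Competitive equilibrium: 80 − 0.4q = 43 + 0.4q → q* = 46.25, p* = 61.5.
Marginal revenue: MR = 80 − 0.8q. Set MR = MC: 80 − 0.8q = 43 + 0.4q → q_m = 30.8333.
Price p_m = 80 − 0.4·30.8333 = 67.6667; MC(q_m) = 43 + 0.4·30.8333 = 55.3333.
Competitive q* = 46.25, so Δq = 15.4167; wedge = 67.6667 − 55.3333 = 12.3334.
The triangle = ½ × 15.4167 × 12.3334 = $95.07 thousand.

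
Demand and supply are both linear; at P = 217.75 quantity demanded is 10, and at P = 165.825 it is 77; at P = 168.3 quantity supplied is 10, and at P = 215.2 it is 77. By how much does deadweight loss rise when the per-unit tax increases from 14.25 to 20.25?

Demand slope = (165.825 − 217.75)/(77 − 10) = −0.775, so P = 225.5 − 0.775Q.
Supply slope = (215.2 − 168.3)/(77 − 10) = 0.7, so P = 161.3 + 0.7Q.
Competitive equilibrium: 225.5 − 0.775Q = 161.3 + 0.7Q → Q* = 43.5254, P* = 191.7678.
For a per-unit tax t: ΔQ = t/1.475, so DWL = ½·t·(t/1.475) = t²/2.95.
At t = 14.25: DWL = 68.835. At t = 20.25: DWL = 139.004.
Increase = 139.004 − 68.835 = 70.17.

70.17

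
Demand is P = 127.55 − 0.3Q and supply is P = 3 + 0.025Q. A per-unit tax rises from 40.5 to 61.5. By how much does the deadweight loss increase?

3295.38

Competitive equilibrium: 127.55 − 0.3Q = 3 + 0.025Q → Q* = 383.2308, P* = 12.5808.
For a per-unit tax t: ΔQ = t/0.325, so DWL = ½·t·(t/0.325) = t²/0.65.
At t = 40.5: DWL = 2523.462. At t = 61.5: DWL = 5818.846.
Increase = 5818.846 − 2523.462 = 3295.38.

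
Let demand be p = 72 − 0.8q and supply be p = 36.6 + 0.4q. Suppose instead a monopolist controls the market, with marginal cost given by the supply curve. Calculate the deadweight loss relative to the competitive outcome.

83.544

Competitive equilibrium: 72 − 0.8q = 36.6 + 0.4q → q* = 29.5, p* = 48.4.
Marginal revenue: MR = 72 − 1.6q. Set MR = MC: 72 − 1.6q = 36.6 + 0.4q → q_m = 17.7.
Price p_m = 72 − 0.8·17.7 = 57.84; MC(q_m) = 36.6 + 0.4·17.7 = 43.68.
Competitive q* = 29.5, so Δq = 11.8; wedge = 57.84 − 43.68 = 14.16.
DWL = ½ × 11.8 × 14.16 = 83.544.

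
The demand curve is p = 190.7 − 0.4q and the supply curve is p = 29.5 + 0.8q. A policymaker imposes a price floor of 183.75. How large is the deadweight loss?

Competitive equilibrium: 190.7 − 0.4q = 29.5 + 0.8q → q* = 134.3333, p* = 136.9667.
At the floor p = 183.75, quantity demanded = (190.7 − 183.75)/0.4 = 17.375.
Sellers' marginal cost at q' = 17.375: 29.5 + 0.8·17.375 = 43.4.
Δq = 134.3333 − 17.375 = 116.9583; wedge = 183.75 − 43.4 = 140.35.
Deadweight loss = ½ × 116.9583 × 140.35 = 8207.55.

8207.55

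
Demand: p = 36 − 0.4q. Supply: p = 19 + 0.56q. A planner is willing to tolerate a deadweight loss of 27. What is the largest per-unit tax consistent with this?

Competitive equilibrium: 36 − 0.4q = 19 + 0.56q → q* = 17.7083, p* = 28.9167.
A tax t gives Δq = t/0.96 and wedge t, so DWL = t²/1.92.
t²/1.92 = 27 → t² = 51.84 → t = 7.2.

7.2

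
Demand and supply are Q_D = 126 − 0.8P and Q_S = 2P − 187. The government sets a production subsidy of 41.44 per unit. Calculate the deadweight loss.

490.65

In inverse form: demand P = 157.5 − 1.25Q, supply P = 93.5 + 0.5Q.
Competitive equilibrium: 157.5 − 1.25Q = 93.5 + 0.5Q → Q* = 36.5714, P* = 111.7857.
The subsidy lowers effective supply by 41.44: P = 52.06 + 0.5Q.
New quantity: 157.5 − 1.25Q = 52.06 + 0.5Q → Q' = 60.2514.
Overproduction ΔQ = 60.2514 − 36.5714 = 23.68; wedge = subsidy = 41.44.
The triangle = ½ × 23.68 × 41.44 = 490.65.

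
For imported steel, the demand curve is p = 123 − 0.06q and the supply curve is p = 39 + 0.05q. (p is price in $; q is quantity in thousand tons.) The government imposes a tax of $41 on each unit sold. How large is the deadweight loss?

$7640.91 thousand

Competitive equilibrium: 123 − 0.06q = 39 + 0.05q → q* = 763.6364, p* = 77.1818.
With the tax, the buyer price exceeds the seller price by 41: (123 − 0.06q) − (39 + 0.05q) = 41 → q' = 390.9091.
Δq = 763.6364 − 390.9091 = 372.7273; the wedge equals the tax, 41.
Deadweight loss = ½ × 372.7273 × 41 = $7640.91 thousand.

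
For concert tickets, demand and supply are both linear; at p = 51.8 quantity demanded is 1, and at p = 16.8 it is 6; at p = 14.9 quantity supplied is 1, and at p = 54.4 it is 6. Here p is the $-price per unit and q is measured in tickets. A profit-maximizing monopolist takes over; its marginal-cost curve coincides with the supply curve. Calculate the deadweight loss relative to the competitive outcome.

$9.20

Demand slope = (16.8 − 51.8)/(6 − 1) = −7, so p = 58.8 − 7q.
Supply slope = (54.4 − 14.9)/(6 − 1) = 7.9, so p = 7 + 7.9q.
Competitive equilibrium: 58.8 − 7q = 7 + 7.9q → q* = 3.4765, p* = 34.4644.
Marginal revenue: MR = 58.8 − 14q. Set MR = MC: 58.8 − 14q = 7 + 7.9q → q_m = 2.3653.
Price p_m = 58.8 − 7·2.3653 = 42.2429; MC(q_m) = 7 + 7.9·2.3653 = 25.6859.
Competitive q* = 3.4765, so Δq = 1.1112; wedge = 42.2429 − 25.6859 = 16.557.
DWL = ½ × 1.1112 × 16.557 = $9.20.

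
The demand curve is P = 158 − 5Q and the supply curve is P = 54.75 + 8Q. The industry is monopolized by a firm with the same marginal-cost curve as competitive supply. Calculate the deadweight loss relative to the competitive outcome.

Competitive equilibrium: 158 − 5Q = 54.75 + 8Q → Q* = 7.9423, P* = 118.2885.
Marginal revenue: MR = 158 − 10Q. Set MR = MC: 158 − 10Q = 54.75 + 8Q → Q_m = 5.7361.
Price P_m = 158 − 5·5.7361 = 129.3195; MC(Q_m) = 54.75 + 8·5.7361 = 100.6388.
Competitive Q* = 7.9423, so ΔQ = 2.2062; wedge = 129.3195 − 100.6388 = 28.6807.
Welfare loss = ½ × 2.2062 × 28.6807 = 31.64.

31.64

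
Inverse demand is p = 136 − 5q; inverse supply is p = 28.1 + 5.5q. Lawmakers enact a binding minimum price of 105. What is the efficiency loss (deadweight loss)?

Competitive equilibrium: 136 − 5q = 28.1 + 5.5q → q* = 10.2762, p* = 84.619.
At the floor p = 105, quantity demanded = (136 − 105)/5 = 6.2.
Sellers' marginal cost at q' = 6.2: 28.1 + 5.5·6.2 = 62.2.
Δq = 10.2762 − 6.2 = 4.0762; wedge = 105 − 62.2 = 42.8.
Deadweight loss = ½ × 4.0762 × 42.8 = 87.23.

87.23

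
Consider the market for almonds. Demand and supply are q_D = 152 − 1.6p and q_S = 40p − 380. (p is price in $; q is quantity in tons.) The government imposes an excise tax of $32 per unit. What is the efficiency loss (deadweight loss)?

In inverse form: demand p = 95 − 0.625q, supply p = 9.5 + 0.025q.
Competitive equilibrium: 95 − 0.625q = 9.5 + 0.025q → q* = 131.5385, p* = 12.7885.
With the tax, the buyer price exceeds the seller price by 32: (95 − 0.625q) − (9.5 + 0.025q) = 32 → q' = 82.3077.
Δq = 131.5385 − 82.3077 = 49.2308; the wedge equals the tax, 32.
Deadweight loss = ½ × 49.2308 × 32 = $787.69.

$787.69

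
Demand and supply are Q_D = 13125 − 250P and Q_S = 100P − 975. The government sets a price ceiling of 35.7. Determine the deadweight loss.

1472.01

In inverse form: demand P = 52.5 − 0.004Q, supply P = 9.75 + 0.01Q.
Competitive equilibrium: 52.5 − 0.004Q = 9.75 + 0.01Q → Q* = 3053.5714, P* = 40.2857.
At the ceiling P = 35.7, quantity supplied = (35.7 − 9.75)/0.01 = 2595.
Willingness to pay at Q' = 2595: 52.5 − 0.004·2595 = 42.12.
ΔQ = 3053.5714 − 2595 = 458.5714; wedge = 42.12 − 35.7 = 6.42.
The triangle = ½ × 458.5714 × 6.42 = 1472.01.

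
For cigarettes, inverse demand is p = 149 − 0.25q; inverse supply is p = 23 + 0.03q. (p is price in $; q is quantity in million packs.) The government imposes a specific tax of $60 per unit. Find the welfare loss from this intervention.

$6428.57 million

Competitive equilibrium: 149 − 0.25q = 23 + 0.03q → q* = 450, p* = 36.5.
With the tax, the buyer price exceeds the seller price by 60: (149 − 0.25q) − (23 + 0.03q) = 60 → q' = 235.7143.
Δq = 450 − 235.7143 = 214.2857; the wedge equals the tax, 60.
Welfare loss = ½ × 214.2857 × 60 = $6428.57 million.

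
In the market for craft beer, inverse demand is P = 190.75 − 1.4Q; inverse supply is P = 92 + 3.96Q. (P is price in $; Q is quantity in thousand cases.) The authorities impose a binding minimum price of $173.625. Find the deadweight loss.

Competitive equilibrium: 190.75 − 1.4Q = 92 + 3.96Q → Q* = 18.4235, P* = 164.9571.
At the floor P = 173.625, quantity demanded = (190.75 − 173.625)/1.4 = 12.2321.
Sellers' marginal cost at Q' = 12.2321: 92 + 3.96·12.2321 = 140.4391.
ΔQ = 18.4235 − 12.2321 = 6.1914; wedge = 173.625 − 140.4391 = 33.1859.
The triangle = ½ × 6.1914 × 33.1859 = $102.73 thousand.

$102.73 thousand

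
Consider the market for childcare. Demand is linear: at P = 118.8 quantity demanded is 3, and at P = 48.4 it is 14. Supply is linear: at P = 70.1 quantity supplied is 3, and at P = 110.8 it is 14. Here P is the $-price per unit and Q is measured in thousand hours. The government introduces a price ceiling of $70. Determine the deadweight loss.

$118.73 thousand

Demand slope = (48.4 − 118.8)/(14 − 3) = −6.4, so P = 138 − 6.4Q.
Supply slope = (110.8 − 70.1)/(14 − 3) = 3.7, so P = 59 + 3.7Q.
Competitive equilibrium: 138 − 6.4Q = 59 + 3.7Q → Q* = 7.8218, P* = 87.9406.
At the ceiling P = 70, quantity supplied = (70 − 59)/3.7 = 2.973.
Willingness to pay at Q' = 2.973: 138 − 6.4·2.973 = 118.9728.
ΔQ = 7.8218 − 2.973 = 4.8488; wedge = 118.9728 − 70 = 48.9728.
Welfare loss = ½ × 4.8488 × 48.9728 = $118.73 thousand.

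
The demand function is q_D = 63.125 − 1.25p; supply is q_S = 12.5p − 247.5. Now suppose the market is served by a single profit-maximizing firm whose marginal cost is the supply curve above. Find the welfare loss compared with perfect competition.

121.43

In inverse form: demand p = 50.5 − 0.8q, supply p = 19.8 + 0.08q.
Competitive equilibrium: 50.5 − 0.8q = 19.8 + 0.08q → q* = 34.8864, p* = 22.5909.
Marginal revenue: MR = 50.5 − 1.6q. Set MR = MC: 50.5 − 1.6q = 19.8 + 0.08q → q_m = 18.2738.
Price p_m = 50.5 − 0.8·18.2738 = 35.881; MC(q_m) = 19.8 + 0.08·18.2738 = 21.2619.
Competitive q* = 34.8864, so Δq = 16.6126; wedge = 35.881 − 21.2619 = 14.6191.
Welfare loss = ½ × 16.6126 × 14.6191 = 121.43.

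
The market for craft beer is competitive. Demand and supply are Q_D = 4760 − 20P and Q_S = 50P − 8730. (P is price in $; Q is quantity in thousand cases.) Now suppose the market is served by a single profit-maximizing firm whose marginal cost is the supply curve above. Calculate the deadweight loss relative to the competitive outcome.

In inverse form: demand P = 238 − 0.05Q, supply P = 174.6 + 0.02Q.
Competitive equilibrium: 238 − 0.05Q = 174.6 + 0.02Q → Q* = 905.71429, P* = 192.71429.
Marginal revenue: MR = 238 − 0.1Q. Set MR = MC: 238 − 0.1Q = 174.6 + 0.02Q → Q_m = 528.33333.
Price P_m = 238 − 0.05·528.33333 = 211.58333; MC(Q_m) = 174.6 + 0.02·528.33333 = 185.16667.
Competitive Q* = 905.71429, so ΔQ = 377.38096; wedge = 211.58333 − 185.16667 = 26.41666.
The triangle = ½ × 377.38096 × 26.41666 = $4984.57 thousand.

$4984.57 thousand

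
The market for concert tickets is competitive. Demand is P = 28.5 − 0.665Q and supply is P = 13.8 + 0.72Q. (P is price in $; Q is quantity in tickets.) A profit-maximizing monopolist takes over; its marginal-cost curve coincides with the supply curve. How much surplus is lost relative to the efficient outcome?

Competitive equilibrium: 28.5 − 0.665Q = 13.8 + 0.72Q → Q* = 10.6137, P* = 21.4419.
Marginal revenue: MR = 28.5 − 1.33Q. Set MR = MC: 28.5 − 1.33Q = 13.8 + 0.72Q → Q_m = 7.1707.
Price P_m = 28.5 − 0.665·7.1707 = 23.7315; MC(Q_m) = 13.8 + 0.72·7.1707 = 18.9629.
Competitive Q* = 10.6137, so ΔQ = 3.443; wedge = 23.7315 − 18.9629 = 4.7686.
DWL = ½ × 3.443 × 4.7686 = $8.21.

$8.21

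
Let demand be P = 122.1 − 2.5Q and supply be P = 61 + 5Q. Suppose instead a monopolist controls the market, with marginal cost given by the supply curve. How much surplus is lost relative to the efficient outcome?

Competitive equilibrium: 122.1 − 2.5Q = 61 + 5Q → Q* = 8.1467, P* = 101.7333.
Marginal revenue: MR = 122.1 − 5Q. Set MR = MC: 122.1 − 5Q = 61 + 5Q → Q_m = 6.11.
Price P_m = 122.1 − 2.5·6.11 = 106.825; MC(Q_m) = 61 + 5·6.11 = 91.55.
Competitive Q* = 8.1467, so ΔQ = 2.0367; wedge = 106.825 − 91.55 = 15.275.
Welfare loss = ½ × 2.0367 × 15.275 = 15.56.

15.56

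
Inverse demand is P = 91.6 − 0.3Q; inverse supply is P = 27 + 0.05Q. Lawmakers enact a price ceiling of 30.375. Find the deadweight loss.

Competitive equilibrium: 91.6 − 0.3Q = 27 + 0.05Q → Q* = 184.5714, P* = 36.2286.
At the ceiling P = 30.375, quantity supplied = (30.375 − 27)/0.05 = 67.5.
Willingness to pay at Q' = 67.5: 91.6 − 0.3·67.5 = 71.35.
ΔQ = 184.5714 − 67.5 = 117.0714; wedge = 71.35 − 30.375 = 40.975.
DWL = ½ × 117.0714 × 40.975 = 2398.50.

2398.50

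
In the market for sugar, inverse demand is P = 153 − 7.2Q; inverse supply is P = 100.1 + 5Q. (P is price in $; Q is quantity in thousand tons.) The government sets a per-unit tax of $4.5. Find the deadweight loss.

$0.83 thousand

Competitive equilibrium: 153 − 7.2Q = 100.1 + 5Q → Q* = 4.3361, P* = 121.7803.
With the tax, the buyer price exceeds the seller price by 4.5: (153 − 7.2Q) − (100.1 + 5Q) = 4.5 → Q' = 3.9672.
ΔQ = 4.3361 − 3.9672 = 0.3689; the wedge equals the tax, 4.5.
The triangle = ½ × 0.3689 × 4.5 = $0.83 thousand.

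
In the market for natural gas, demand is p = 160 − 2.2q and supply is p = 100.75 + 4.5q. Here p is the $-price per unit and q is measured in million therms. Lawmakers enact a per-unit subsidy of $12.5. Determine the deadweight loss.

Competitive equilibrium: 160 − 2.2q = 100.75 + 4.5q → q* = 8.8433, p* = 140.5448.
The subsidy lowers effective supply by 12.5: p = 88.25 + 4.5q.
New quantity: 160 − 2.2q = 88.25 + 4.5q → q' = 10.709.
Overproduction Δq = 10.709 − 8.8433 = 1.8657; wedge = subsidy = 12.5.
Deadweight loss = ½ × 1.8657 × 12.5 = $11.66 million.

$11.66 million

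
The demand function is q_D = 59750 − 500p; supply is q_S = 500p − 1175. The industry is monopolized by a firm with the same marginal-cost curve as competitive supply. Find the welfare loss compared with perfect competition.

190612.81

In inverse form: demand p = 119.5 − 0.002q, supply p = 2.35 + 0.002q.
Competitive equilibrium: 119.5 − 0.002q = 2.35 + 0.002q → q* = 29287.5, p* = 60.925.
Marginal revenue: MR = 119.5 − 0.004q. Set MR = MC: 119.5 − 0.004q = 2.35 + 0.002q → q_m = 19525.
Price p_m = 119.5 − 0.002·19525 = 80.45; MC(q_m) = 2.35 + 0.002·19525 = 41.4.
Competitive q* = 29287.5, so Δq = 9762.5; wedge = 80.45 − 41.4 = 39.05.
DWL = ½ × 9762.5 × 39.05 = 190612.81.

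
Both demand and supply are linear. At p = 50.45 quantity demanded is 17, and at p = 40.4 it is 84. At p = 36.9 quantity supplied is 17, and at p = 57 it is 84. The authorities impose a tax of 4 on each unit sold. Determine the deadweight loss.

Demand slope = (40.4 − 50.45)/(84 − 17) = −0.15, so p = 53 − 0.15q.
Supply slope = (57 − 36.9)/(84 − 17) = 0.3, so p = 31.8 + 0.3q.
Competitive equilibrium: 53 − 0.15q = 31.8 + 0.3q → q* = 47.1111, p* = 45.9333.
With the tax, the buyer price exceeds the seller price by 4: (53 − 0.15q) − (31.8 + 0.3q) = 4 → q' = 38.2222.
Δq = 47.1111 − 38.2222 = 8.8889; the wedge equals the tax, 4.
DWL = ½ × 8.8889 × 4 = 17.78.

17.78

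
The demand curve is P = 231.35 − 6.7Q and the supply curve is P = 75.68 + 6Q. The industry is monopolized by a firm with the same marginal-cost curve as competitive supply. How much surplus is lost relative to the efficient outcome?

Competitive equilibrium: 231.35 − 6.7Q = 75.68 + 6Q → Q* = 12.25748, P* = 149.22488.
Marginal revenue: MR = 231.35 − 13.4Q. Set MR = MC: 231.35 − 13.4Q = 75.68 + 6Q → Q_m = 8.02423.
Price P_m = 231.35 − 6.7·8.02423 = 177.58766; MC(Q_m) = 75.68 + 6·8.02423 = 123.82538.
Competitive Q* = 12.25748, so ΔQ = 4.23325; wedge = 177.58766 − 123.82538 = 53.76228.
The triangle = ½ × 4.23325 × 53.76228 = 113.79.

113.79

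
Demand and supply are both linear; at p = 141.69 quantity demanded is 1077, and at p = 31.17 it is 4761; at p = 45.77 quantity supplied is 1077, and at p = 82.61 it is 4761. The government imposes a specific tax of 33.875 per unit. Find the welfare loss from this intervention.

Demand slope = (31.17 − 141.69)/(4761 − 1077) = −0.03, so p = 174 − 0.03q.
Supply slope = (82.61 − 45.77)/(4761 − 1077) = 0.01, so p = 35 + 0.01q.
Competitive equilibrium: 174 − 0.03q = 35 + 0.01q → q* = 3475, p* = 69.75.
With the tax, the buyer price exceeds the seller price by 33.875: (174 − 0.03q) − (35 + 0.01q) = 33.875 → q' = 2628.125.
Δq = 3475 − 2628.125 = 846.875; the wedge equals the tax, 33.875.
The triangle = ½ × 846.875 × 33.875 = 14343.95.

14343.95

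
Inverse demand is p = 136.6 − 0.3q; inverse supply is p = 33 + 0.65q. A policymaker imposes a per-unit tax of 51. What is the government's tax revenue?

2823.79

Competitive equilibrium: 136.6 − 0.3q = 33 + 0.65q → q* = 109.0526, p* = 103.8842.
With the tax, the buyer price exceeds the seller price by 51: (136.6 − 0.3q) − (33 + 0.65q) = 51 → q' = 55.3684.
Tax revenue = 51 × 55.3684 = 2823.79.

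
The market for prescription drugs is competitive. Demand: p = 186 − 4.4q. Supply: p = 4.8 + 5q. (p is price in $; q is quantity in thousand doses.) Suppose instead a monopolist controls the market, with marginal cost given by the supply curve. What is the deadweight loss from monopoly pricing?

Competitive equilibrium: 186 − 4.4q = 4.8 + 5q → q* = 19.2766, p* = 101.18298.
Marginal revenue: MR = 186 − 8.8q. Set MR = MC: 186 − 8.8q = 4.8 + 5q → q_m = 13.13043.
Price p_m = 186 − 4.4·13.13043 = 128.22611; MC(q_m) = 4.8 + 5·13.13043 = 70.45215.
Competitive q* = 19.2766, so Δq = 6.14617; wedge = 128.22611 − 70.45215 = 57.77396.
Welfare loss = ½ × 6.14617 × 57.77396 = $177.54 thousand.

$177.54 thousand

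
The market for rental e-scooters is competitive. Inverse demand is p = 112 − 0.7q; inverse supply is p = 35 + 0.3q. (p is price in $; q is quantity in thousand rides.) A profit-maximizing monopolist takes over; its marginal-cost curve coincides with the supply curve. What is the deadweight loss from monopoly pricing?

$502.63 thousand

Competitive equilibrium: 112 − 0.7q = 35 + 0.3q → q* = 77, p* = 58.1.
Marginal revenue: MR = 112 − 1.4q. Set MR = MC: 112 − 1.4q = 35 + 0.3q → q_m = 45.2941.
Price p_m = 112 − 0.7·45.2941 = 80.2941; MC(q_m) = 35 + 0.3·45.2941 = 48.5882.
Competitive q* = 77, so Δq = 31.7059; wedge = 80.2941 − 48.5882 = 31.7059.
The triangle = ½ × 31.7059 × 31.7059 = $502.63 thousand.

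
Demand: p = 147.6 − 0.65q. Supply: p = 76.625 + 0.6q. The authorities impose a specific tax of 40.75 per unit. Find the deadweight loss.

Competitive equilibrium: 147.6 − 0.65q = 76.625 + 0.6q → q* = 56.78, p* = 110.693.
With the tax, the buyer price exceeds the seller price by 40.75: (147.6 − 0.65q) − (76.625 + 0.6q) = 40.75 → q' = 24.18.
Δq = 56.78 − 24.18 = 32.6; the wedge equals the tax, 40.75.
The triangle = ½ × 32.6 × 40.75 = 664.225.

664.225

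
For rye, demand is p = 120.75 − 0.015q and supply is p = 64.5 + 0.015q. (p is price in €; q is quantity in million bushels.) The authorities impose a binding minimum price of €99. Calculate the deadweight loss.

Competitive equilibrium: 120.75 − 0.015q = 64.5 + 0.015q → q* = 1875, p* = 92.625.
At the floor p = 99, quantity demanded = (120.75 − 99)/0.015 = 1450.
Sellers' marginal cost at q' = 1450: 64.5 + 0.015·1450 = 86.25.
Δq = 1875 − 1450 = 425; wedge = 99 − 86.25 = 12.75.
The triangle = ½ × 425 × 12.75 = €2709.375 million.

€2709.375 million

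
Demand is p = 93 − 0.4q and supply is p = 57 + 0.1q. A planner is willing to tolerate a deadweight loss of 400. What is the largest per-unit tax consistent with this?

20

Competitive equilibrium: 93 − 0.4q = 57 + 0.1q → q* = 72, p* = 64.2.
A tax t gives Δq = t/0.5 and wedge t, so DWL = t²/1.
t²/1 = 400 → t² = 400 → t = 20.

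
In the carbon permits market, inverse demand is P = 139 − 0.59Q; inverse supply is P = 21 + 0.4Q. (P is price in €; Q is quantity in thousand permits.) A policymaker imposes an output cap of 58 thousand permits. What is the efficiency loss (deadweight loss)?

Competitive equilibrium: 139 − 0.59Q = 21 + 0.4Q → Q* = 119.1919, P* = 68.6768.
At Q = 58: demand price = 139 − 0.59·58 = 104.78; supply price = 21 + 0.4·58 = 44.2.
ΔQ = 119.1919 − 58 = 61.1919; wedge = 104.78 − 44.2 = 60.58.
The triangle = ½ × 61.1919 × 60.58 = €1853.50 thousand.

€1853.50 thousand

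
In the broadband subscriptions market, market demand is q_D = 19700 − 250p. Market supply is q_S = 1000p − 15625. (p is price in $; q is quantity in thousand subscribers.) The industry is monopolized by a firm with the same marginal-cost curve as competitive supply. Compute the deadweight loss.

$78836.16 thousand

In inverse form: demand p = 78.8 − 0.004q, supply p = 15.625 + 0.001q.
Competitive equilibrium: 78.8 − 0.004q = 15.625 + 0.001q → q* = 12635, p* = 28.26.
Marginal revenue: MR = 78.8 − 0.008q. Set MR = MC: 78.8 − 0.008q = 15.625 + 0.001q → q_m = 7019.444444.
Price p_m = 78.8 − 0.004·7019.444444 = 50.722222; MC(q_m) = 15.625 + 0.001·7019.444444 = 22.644444.
Competitive q* = 12635, so Δq = 5615.555556; wedge = 50.722222 − 22.644444 = 28.077778.
The triangle = ½ × 5615.555556 × 28.077778 = $78836.16 thousand.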